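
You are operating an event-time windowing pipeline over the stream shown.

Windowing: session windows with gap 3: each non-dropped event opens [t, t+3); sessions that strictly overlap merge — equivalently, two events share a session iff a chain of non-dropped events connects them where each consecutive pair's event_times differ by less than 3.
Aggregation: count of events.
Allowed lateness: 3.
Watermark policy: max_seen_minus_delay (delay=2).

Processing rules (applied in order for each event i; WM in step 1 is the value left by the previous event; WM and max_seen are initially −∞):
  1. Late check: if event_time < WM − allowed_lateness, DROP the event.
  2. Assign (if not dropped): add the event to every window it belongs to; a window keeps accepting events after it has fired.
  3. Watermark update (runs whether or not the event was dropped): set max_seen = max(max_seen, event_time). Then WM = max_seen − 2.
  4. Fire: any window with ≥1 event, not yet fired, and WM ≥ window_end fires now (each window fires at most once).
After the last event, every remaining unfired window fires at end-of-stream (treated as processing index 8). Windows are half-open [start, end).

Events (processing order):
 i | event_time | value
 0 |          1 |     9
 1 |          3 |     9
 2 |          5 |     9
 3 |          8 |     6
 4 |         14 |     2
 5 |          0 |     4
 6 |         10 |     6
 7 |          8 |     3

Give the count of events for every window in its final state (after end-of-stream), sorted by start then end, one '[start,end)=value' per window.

[1,8)=3 [8,13)=2 [14,17)=1

i=0 t=1 v=9: → [1,4); WM=-1
i=1 t=3 v=9: → [1,6); WM=1
i=2 t=5 v=9: → [1,8); WM=3
i=3 t=8 v=6: → [8,11); WM=6
i=4 t=14 v=2: → [14,17); WM=12
i=5 t=0 v=4: DROP (t<12-3); WM=12
i=6 t=10 v=6: → [8,13); WM=12
i=7 t=8 v=3: DROP (t<12-3); WM=12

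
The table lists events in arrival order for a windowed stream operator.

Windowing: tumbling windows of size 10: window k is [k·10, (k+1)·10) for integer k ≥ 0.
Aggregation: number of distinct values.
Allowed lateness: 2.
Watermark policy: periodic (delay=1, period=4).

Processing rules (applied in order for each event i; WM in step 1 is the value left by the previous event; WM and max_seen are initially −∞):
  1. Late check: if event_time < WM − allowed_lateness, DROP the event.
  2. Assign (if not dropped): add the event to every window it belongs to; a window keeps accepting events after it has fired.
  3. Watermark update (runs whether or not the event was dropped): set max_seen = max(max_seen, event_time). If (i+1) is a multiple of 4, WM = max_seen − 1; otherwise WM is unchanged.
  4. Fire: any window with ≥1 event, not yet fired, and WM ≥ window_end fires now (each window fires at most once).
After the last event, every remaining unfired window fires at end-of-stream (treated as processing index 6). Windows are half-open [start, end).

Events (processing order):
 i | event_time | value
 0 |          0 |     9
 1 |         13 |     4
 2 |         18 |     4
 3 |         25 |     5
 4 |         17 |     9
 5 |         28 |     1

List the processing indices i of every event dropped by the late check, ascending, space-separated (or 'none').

i=0 t=0 v=9: → [0,10); WM=−∞
i=1 t=13 v=4: → [10,20); WM=−∞
i=2 t=18 v=4: → [10,20); WM=−∞
i=3 t=25 v=5: → [20,30); WM=24; [0,10) fires=1 [10,20) fires=1
i=4 t=17 v=9: DROP (t<24-2); WM=24
i=5 t=28 v=1: → [20,30); WM=24

4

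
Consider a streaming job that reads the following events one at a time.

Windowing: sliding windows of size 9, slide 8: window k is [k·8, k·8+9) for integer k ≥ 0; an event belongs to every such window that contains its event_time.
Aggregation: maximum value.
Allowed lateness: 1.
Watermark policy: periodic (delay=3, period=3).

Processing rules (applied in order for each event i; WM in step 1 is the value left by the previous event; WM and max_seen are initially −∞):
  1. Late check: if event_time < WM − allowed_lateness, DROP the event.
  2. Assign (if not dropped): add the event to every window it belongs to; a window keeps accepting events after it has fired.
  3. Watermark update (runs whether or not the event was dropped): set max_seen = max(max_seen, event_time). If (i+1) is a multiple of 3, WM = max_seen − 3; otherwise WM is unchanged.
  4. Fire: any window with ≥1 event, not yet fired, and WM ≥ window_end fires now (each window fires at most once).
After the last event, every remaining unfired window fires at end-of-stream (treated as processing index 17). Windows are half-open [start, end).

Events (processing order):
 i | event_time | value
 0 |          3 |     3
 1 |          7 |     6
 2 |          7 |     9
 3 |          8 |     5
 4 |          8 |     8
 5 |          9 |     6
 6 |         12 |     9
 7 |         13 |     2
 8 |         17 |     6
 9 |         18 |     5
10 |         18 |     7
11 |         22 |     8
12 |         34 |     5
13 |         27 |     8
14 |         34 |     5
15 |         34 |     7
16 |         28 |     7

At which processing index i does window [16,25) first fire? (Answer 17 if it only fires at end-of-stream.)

14

i=0 t=3 v=3: → [0,9); WM=−∞
i=1 t=7 v=6: → [0,9); WM=−∞
i=2 t=7 v=9: → [0,9); WM=4
i=3 t=8 v=5: → [8,17),[0,9); WM=4
i=4 t=8 v=8: → [8,17),[0,9); WM=4
i=5 t=9 v=6: → [8,17); WM=6
i=6 t=12 v=9: → [8,17); WM=6
i=7 t=13 v=2: → [8,17); WM=6
i=8 t=17 v=6: → [16,25); WM=14; [0,9) fires=9
i=9 t=18 v=5: → [16,25); WM=14
i=10 t=18 v=7: → [16,25); WM=14
i=11 t=22 v=8: → [16,25); WM=19; [8,17) fires=9
i=12 t=34 v=5: → [32,41); WM=19
i=13 t=27 v=8: → [24,33); WM=19
i=14 t=34 v=5: → [32,41); WM=31; [16,25) fires=8
i=15 t=34 v=7: → [32,41); WM=31
i=16 t=28 v=7: DROP (t<31-1); WM=31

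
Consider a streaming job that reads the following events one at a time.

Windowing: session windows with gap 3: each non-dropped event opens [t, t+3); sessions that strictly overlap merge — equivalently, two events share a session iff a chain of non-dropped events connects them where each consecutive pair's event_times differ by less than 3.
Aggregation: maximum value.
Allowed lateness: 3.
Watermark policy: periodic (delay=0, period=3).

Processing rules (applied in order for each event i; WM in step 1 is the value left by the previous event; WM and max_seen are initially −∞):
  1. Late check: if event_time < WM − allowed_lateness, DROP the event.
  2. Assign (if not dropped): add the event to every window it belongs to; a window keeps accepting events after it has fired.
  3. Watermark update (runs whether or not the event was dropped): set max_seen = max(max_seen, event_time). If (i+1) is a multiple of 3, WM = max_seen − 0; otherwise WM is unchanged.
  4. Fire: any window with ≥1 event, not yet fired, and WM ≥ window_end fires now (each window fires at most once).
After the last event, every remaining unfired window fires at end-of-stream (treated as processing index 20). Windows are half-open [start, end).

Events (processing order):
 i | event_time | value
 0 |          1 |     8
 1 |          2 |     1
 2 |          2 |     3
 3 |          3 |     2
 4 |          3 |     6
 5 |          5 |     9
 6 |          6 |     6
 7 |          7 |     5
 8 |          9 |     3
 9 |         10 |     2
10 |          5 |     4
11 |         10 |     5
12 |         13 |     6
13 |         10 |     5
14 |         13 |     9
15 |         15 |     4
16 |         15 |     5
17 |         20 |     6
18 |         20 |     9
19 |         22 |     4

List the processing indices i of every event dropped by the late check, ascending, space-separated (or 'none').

10

i=0 t=1 v=8: → [1,4); WM=−∞
i=1 t=2 v=1: → [1,5); WM=−∞
i=2 t=2 v=3: → [1,5); WM=2
i=3 t=3 v=2: → [1,6); WM=2
i=4 t=3 v=6: → [1,6); WM=2
i=5 t=5 v=9: → [1,8); WM=5
i=6 t=6 v=6: → [1,9); WM=5
i=7 t=7 v=5: → [1,10); WM=5
i=8 t=9 v=3: → [1,12); WM=9
i=9 t=10 v=2: → [1,13); WM=9
i=10 t=5 v=4: DROP (t<9-3); WM=9
i=11 t=10 v=5: → [1,13); WM=10
i=12 t=13 v=6: → [13,16); WM=10
i=13 t=10 v=5: → [1,13); WM=10
i=14 t=13 v=9: → [13,16); WM=13
i=15 t=15 v=4: → [13,18); WM=13
i=16 t=15 v=5: → [13,18); WM=13
i=17 t=20 v=6: → [20,23); WM=20
i=18 t=20 v=9: → [20,23); WM=20
i=19 t=22 v=4: → [20,25); WM=20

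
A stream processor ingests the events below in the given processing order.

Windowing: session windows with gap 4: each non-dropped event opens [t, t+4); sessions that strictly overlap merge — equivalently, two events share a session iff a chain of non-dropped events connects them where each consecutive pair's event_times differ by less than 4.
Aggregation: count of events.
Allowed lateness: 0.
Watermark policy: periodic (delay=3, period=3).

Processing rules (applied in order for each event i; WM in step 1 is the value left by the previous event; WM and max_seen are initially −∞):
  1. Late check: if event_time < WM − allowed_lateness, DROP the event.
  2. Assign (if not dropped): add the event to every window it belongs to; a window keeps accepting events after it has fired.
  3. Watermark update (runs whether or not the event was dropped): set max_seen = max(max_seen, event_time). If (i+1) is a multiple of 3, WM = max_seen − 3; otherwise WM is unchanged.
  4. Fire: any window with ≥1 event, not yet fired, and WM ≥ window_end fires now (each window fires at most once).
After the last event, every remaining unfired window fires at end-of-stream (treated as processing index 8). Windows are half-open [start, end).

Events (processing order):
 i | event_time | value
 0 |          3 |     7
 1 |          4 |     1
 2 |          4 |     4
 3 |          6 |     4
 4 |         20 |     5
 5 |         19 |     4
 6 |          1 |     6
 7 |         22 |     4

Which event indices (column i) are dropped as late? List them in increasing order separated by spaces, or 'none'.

6

i=0 t=3 v=7: → [3,7); WM=−∞
i=1 t=4 v=1: → [3,8); WM=−∞
i=2 t=4 v=4: → [3,8); WM=1
i=3 t=6 v=4: → [3,10); WM=1
i=4 t=20 v=5: → [20,24); WM=1
i=5 t=19 v=4: → [19,24); WM=17
i=6 t=1 v=6: DROP (t<17-0); WM=17
i=7 t=22 v=4: → [19,26); WM=17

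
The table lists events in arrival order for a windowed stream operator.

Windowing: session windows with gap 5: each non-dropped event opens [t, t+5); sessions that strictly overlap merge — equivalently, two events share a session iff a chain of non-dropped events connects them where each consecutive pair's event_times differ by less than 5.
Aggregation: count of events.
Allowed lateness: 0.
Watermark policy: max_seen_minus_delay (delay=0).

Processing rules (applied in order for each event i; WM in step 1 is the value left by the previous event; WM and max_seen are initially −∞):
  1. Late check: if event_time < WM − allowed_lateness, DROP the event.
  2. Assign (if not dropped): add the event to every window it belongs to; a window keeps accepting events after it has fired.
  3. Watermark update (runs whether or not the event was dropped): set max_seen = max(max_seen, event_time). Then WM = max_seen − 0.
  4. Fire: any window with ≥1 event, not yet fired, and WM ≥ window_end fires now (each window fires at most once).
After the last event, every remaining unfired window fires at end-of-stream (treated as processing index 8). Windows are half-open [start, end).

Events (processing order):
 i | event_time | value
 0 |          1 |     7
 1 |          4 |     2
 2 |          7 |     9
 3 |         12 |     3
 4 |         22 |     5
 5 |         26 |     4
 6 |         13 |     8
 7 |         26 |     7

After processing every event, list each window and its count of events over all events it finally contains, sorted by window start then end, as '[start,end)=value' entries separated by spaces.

i=0 t=1 v=7: → [1,6); WM=1
i=1 t=4 v=2: → [1,9); WM=4
i=2 t=7 v=9: → [1,12); WM=7
i=3 t=12 v=3: → [12,17); WM=12
i=4 t=22 v=5: → [22,27); WM=22
i=5 t=26 v=4: → [22,31); WM=26
i=6 t=13 v=8: DROP (t<26-0); WM=26
i=7 t=26 v=7: → [22,31); WM=26

[1,12)=3 [12,17)=1 [22,31)=3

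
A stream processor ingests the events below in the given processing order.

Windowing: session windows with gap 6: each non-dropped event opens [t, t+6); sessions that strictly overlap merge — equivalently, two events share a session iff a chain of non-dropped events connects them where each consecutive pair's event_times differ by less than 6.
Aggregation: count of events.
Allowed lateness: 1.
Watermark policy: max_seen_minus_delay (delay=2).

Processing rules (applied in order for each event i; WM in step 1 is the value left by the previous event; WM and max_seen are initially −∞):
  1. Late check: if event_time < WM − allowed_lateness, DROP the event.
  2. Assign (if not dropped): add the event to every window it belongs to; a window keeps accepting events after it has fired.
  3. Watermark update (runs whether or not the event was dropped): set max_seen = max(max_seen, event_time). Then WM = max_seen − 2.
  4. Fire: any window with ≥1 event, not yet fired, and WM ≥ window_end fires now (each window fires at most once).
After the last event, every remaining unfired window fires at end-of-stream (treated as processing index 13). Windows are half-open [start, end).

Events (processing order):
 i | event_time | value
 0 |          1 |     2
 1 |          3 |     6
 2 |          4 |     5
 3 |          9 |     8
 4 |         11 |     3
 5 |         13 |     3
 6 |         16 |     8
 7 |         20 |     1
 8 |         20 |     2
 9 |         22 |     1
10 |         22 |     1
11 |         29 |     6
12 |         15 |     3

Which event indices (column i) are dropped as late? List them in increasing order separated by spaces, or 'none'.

12

i=0 t=1 v=2: → [1,7); WM=-1
i=1 t=3 v=6: → [1,9); WM=1
i=2 t=4 v=5: → [1,10); WM=2
i=3 t=9 v=8: → [1,15); WM=7
i=4 t=11 v=3: → [1,17); WM=9
i=5 t=13 v=3: → [1,19); WM=11
i=6 t=16 v=8: → [1,22); WM=14
i=7 t=20 v=1: → [1,26); WM=18
i=8 t=20 v=2: → [1,26); WM=18
i=9 t=22 v=1: → [1,28); WM=20
i=10 t=22 v=1: → [1,28); WM=20
i=11 t=29 v=6: → [29,35); WM=27
i=12 t=15 v=3: DROP (t<27-1); WM=27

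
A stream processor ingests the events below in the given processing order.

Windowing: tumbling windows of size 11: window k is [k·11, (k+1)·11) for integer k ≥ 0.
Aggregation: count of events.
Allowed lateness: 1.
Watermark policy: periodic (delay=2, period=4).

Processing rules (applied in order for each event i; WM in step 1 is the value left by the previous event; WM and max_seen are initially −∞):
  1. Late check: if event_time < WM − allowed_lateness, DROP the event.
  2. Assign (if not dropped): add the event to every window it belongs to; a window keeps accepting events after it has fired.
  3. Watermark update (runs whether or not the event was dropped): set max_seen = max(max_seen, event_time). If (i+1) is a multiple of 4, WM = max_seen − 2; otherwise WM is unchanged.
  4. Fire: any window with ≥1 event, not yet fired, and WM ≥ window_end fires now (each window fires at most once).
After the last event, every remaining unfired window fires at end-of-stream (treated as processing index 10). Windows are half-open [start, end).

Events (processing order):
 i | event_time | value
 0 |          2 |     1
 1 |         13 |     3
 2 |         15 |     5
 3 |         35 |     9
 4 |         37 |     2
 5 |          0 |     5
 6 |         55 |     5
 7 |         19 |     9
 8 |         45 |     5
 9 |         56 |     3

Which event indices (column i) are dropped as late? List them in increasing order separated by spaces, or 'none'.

i=0 t=2 v=1: → [0,11); WM=−∞
i=1 t=13 v=3: → [11,22); WM=−∞
i=2 t=15 v=5: → [11,22); WM=−∞
i=3 t=35 v=9: → [33,44); WM=33; [0,11) fires=1 [11,22) fires=2
i=4 t=37 v=2: → [33,44); WM=33
i=5 t=0 v=5: DROP (t<33-1); WM=33
i=6 t=55 v=5: → [55,66); WM=33
i=7 t=19 v=9: DROP (t<33-1); WM=53; [33,44) fires=2
i=8 t=45 v=5: DROP (t<53-1); WM=53
i=9 t=56 v=3: → [55,66); WM=53

5 7 8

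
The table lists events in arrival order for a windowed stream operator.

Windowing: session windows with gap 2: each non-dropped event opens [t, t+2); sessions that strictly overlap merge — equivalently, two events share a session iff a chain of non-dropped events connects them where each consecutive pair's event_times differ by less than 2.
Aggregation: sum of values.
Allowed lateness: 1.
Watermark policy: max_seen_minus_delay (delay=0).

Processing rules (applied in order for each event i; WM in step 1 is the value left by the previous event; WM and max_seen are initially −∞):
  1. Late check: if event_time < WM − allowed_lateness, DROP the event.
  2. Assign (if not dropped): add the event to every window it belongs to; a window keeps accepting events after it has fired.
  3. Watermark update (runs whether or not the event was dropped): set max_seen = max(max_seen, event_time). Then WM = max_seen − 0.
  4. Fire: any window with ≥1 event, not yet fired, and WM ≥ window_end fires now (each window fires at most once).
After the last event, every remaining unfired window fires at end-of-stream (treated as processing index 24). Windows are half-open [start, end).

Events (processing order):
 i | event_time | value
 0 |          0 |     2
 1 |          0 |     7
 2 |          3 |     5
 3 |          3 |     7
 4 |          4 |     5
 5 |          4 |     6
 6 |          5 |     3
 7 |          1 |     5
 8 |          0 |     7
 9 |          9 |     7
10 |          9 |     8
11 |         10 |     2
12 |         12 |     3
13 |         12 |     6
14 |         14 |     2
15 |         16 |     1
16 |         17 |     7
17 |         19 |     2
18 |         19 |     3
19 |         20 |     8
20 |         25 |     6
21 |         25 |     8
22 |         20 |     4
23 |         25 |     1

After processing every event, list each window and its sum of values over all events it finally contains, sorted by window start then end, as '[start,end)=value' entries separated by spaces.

[0,2)=9 [3,7)=26 [9,12)=17 [12,14)=9 [14,16)=2 [16,19)=8 [19,22)=13 [25,27)=15

i=0 t=0 v=2: → [0,2); WM=0
i=1 t=0 v=7: → [0,2); WM=0
i=2 t=3 v=5: → [3,5); WM=3
i=3 t=3 v=7: → [3,5); WM=3
i=4 t=4 v=5: → [3,6); WM=4
i=5 t=4 v=6: → [3,6); WM=4
i=6 t=5 v=3: → [3,7); WM=5
i=7 t=1 v=5: DROP (t<5-1); WM=5
i=8 t=0 v=7: DROP (t<5-1); WM=5
i=9 t=9 v=7: → [9,11); WM=9
i=10 t=9 v=8: → [9,11); WM=9
i=11 t=10 v=2: → [9,12); WM=10
i=12 t=12 v=3: → [12,14); WM=12
i=13 t=12 v=6: → [12,14); WM=12
i=14 t=14 v=2: → [14,16); WM=14
i=15 t=16 v=1: → [16,18); WM=16
i=16 t=17 v=7: → [16,19); WM=17
i=17 t=19 v=2: → [19,21); WM=19
i=18 t=19 v=3: → [19,21); WM=19
i=19 t=20 v=8: → [19,22); WM=20
i=20 t=25 v=6: → [25,27); WM=25
i=21 t=25 v=8: → [25,27); WM=25
i=22 t=20 v=4: DROP (t<25-1); WM=25
i=23 t=25 v=1: → [25,27); WM=25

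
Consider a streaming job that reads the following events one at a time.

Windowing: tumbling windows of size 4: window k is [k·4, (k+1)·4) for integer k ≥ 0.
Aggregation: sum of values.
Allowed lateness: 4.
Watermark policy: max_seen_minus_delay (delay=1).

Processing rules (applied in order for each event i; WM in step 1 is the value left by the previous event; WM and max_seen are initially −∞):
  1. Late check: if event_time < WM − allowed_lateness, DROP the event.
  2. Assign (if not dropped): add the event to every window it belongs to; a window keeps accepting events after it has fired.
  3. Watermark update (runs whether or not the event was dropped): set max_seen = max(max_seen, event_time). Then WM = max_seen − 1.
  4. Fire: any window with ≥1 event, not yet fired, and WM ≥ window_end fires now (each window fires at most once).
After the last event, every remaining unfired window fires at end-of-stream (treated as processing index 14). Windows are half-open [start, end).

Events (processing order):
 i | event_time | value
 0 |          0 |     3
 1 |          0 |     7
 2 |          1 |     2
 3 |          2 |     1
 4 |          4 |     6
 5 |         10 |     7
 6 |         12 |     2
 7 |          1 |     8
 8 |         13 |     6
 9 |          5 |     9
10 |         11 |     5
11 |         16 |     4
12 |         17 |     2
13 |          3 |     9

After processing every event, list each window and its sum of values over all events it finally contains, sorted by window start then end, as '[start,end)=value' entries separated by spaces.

[0,4)=13 [4,8)=6 [8,12)=12 [12,16)=8 [16,20)=6

i=0 t=0 v=3: → [0,4); WM=-1
i=1 t=0 v=7: → [0,4); WM=-1
i=2 t=1 v=2: → [0,4); WM=0
i=3 t=2 v=1: → [0,4); WM=1
i=4 t=4 v=6: → [4,8); WM=3
i=5 t=10 v=7: → [8,12); WM=9; [0,4) fires=13 [4,8) fires=6
i=6 t=12 v=2: → [12,16); WM=11
i=7 t=1 v=8: DROP (t<11-4); WM=11
i=8 t=13 v=6: → [12,16); WM=12; [8,12) fires=7
i=9 t=5 v=9: DROP (t<12-4); WM=12
i=10 t=11 v=5: → [8,12); WM=12
i=11 t=16 v=4: → [16,20); WM=15
i=12 t=17 v=2: → [16,20); WM=16; [12,16) fires=8
i=13 t=3 v=9: DROP (t<16-4); WM=16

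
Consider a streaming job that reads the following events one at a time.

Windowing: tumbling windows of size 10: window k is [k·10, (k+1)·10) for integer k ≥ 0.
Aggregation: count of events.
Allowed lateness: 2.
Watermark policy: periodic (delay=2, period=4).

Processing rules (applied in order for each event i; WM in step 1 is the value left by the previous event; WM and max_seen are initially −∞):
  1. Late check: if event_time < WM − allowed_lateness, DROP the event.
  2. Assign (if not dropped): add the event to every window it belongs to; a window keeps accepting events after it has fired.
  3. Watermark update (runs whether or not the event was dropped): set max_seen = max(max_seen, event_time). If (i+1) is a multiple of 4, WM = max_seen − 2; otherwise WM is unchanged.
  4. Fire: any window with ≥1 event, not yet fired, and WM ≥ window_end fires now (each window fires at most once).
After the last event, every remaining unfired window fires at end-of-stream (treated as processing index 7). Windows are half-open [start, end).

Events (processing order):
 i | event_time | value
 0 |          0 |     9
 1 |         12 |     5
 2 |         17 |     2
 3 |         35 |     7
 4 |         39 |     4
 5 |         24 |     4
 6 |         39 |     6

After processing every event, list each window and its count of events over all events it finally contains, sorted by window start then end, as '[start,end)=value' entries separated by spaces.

i=0 t=0 v=9: → [0,10); WM=−∞
i=1 t=12 v=5: → [10,20); WM=−∞
i=2 t=17 v=2: → [10,20); WM=−∞
i=3 t=35 v=7: → [30,40); WM=33; [0,10) fires=1 [10,20) fires=2
i=4 t=39 v=4: → [30,40); WM=33
i=5 t=24 v=4: DROP (t<33-2); WM=33
i=6 t=39 v=6: → [30,40); WM=33

[0,10)=1 [10,20)=2 [30,40)=3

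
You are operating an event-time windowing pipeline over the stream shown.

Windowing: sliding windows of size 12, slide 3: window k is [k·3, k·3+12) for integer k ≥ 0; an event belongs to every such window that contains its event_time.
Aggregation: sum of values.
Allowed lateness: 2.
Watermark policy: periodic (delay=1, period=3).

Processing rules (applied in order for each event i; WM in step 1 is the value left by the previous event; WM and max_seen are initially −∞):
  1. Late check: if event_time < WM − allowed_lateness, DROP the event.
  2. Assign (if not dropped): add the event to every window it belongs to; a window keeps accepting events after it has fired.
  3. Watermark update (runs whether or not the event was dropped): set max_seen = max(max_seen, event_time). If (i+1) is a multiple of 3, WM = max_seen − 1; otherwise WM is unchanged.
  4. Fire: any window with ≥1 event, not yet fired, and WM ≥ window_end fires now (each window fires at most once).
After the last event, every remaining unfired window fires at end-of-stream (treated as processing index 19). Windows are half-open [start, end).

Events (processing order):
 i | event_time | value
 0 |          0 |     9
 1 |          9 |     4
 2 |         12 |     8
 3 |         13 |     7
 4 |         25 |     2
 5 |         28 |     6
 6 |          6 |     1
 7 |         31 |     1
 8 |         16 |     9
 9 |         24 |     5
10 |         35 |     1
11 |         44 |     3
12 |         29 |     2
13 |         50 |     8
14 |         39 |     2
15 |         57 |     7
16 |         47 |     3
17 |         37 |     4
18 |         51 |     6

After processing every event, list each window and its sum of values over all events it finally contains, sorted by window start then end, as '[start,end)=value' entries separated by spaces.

[0,12)=13 [3,15)=19 [6,18)=19 [9,21)=19 [12,24)=15 [15,27)=2 [18,30)=8 [21,33)=9 [24,36)=10 [27,39)=8 [30,42)=2 [33,45)=4 [36,48)=6 [39,51)=14 [42,54)=14 [45,57)=11 [48,60)=15 [51,63)=7 [54,66)=7 [57,69)=7

i=0 t=0 v=9: → [0,12); WM=−∞
i=1 t=9 v=4: → [9,21),[6,18),[3,15),[0,12); WM=−∞
i=2 t=12 v=8: → [12,24),[9,21),[6,18),[3,15); WM=11
i=3 t=13 v=7: → [12,24),[9,21),[6,18),[3,15); WM=11
i=4 t=25 v=2: → [24,36),[21,33),[18,30),[15,27); WM=11
i=5 t=28 v=6: → [27,39),[24,36),[21,33),[18,30); WM=27; [0,12) fires=13 [3,15) fires=19 [6,18) fires=19 [9,21) fires=19 [12,24) fires=15 [15,27) fires=2
i=6 t=6 v=1: DROP (t<27-2); WM=27
i=7 t=31 v=1: → [30,42),[27,39),[24,36),[21,33); WM=27
i=8 t=16 v=9: DROP (t<27-2); WM=30; [18,30) fires=8
i=9 t=24 v=5: DROP (t<30-2); WM=30
i=10 t=35 v=1: → [33,45),[30,42),[27,39),[24,36); WM=30
i=11 t=44 v=3: → [42,54),[39,51),[36,48),[33,45); WM=43; [21,33) fires=9 [24,36) fires=10 [27,39) fires=8 [30,42) fires=2
i=12 t=29 v=2: DROP (t<43-2); WM=43
i=13 t=50 v=8: → [48,60),[45,57),[42,54),[39,51); WM=43
i=14 t=39 v=2: DROP (t<43-2); WM=49; [33,45) fires=4 [36,48) fires=3
i=15 t=57 v=7: → [57,69),[54,66),[51,63),[48,60); WM=49
i=16 t=47 v=3: → [45,57),[42,54),[39,51),[36,48); WM=49
i=17 t=37 v=4: DROP (t<49-2); WM=56; [39,51) fires=14 [42,54) fires=14
i=18 t=51 v=6: DROP (t<56-2); WM=56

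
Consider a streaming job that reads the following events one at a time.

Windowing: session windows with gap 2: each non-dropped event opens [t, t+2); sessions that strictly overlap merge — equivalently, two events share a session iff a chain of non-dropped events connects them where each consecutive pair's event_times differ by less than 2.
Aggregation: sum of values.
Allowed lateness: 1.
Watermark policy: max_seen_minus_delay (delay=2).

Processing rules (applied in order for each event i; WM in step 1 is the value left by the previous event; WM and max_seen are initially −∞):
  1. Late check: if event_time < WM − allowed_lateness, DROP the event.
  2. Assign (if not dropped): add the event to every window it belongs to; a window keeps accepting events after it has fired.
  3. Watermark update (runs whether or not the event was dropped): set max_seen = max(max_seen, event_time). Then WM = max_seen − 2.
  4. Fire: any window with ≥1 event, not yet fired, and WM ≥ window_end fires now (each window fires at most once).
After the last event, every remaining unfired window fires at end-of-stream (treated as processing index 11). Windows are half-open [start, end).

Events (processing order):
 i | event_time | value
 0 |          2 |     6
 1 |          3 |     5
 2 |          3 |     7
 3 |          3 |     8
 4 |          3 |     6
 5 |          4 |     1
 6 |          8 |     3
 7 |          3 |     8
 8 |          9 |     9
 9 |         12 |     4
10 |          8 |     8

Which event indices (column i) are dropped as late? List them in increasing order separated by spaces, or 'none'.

7 10

i=0 t=2 v=6: → [2,4); WM=0
i=1 t=3 v=5: → [2,5); WM=1
i=2 t=3 v=7: → [2,5); WM=1
i=3 t=3 v=8: → [2,5); WM=1
i=4 t=3 v=6: → [2,5); WM=1
i=5 t=4 v=1: → [2,6); WM=2
i=6 t=8 v=3: → [8,10); WM=6
i=7 t=3 v=8: DROP (t<6-1); WM=6
i=8 t=9 v=9: → [8,11); WM=7
i=9 t=12 v=4: → [12,14); WM=10
i=10 t=8 v=8: DROP (t<10-1); WM=10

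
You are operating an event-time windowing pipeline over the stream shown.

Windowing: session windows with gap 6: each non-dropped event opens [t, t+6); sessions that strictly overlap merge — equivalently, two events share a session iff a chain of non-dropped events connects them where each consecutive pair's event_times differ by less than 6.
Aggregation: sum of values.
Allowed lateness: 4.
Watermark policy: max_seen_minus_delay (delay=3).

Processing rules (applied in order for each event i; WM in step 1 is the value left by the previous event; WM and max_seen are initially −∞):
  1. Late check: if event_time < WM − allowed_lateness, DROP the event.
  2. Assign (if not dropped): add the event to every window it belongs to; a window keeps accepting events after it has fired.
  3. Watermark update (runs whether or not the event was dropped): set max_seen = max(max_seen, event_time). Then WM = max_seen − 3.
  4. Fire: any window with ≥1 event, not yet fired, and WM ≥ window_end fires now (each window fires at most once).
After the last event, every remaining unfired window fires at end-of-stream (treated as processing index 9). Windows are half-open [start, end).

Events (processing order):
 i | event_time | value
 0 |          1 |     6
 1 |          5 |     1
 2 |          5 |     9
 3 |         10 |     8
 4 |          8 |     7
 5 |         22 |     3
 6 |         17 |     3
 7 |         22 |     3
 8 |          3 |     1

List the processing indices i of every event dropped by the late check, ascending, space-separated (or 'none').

i=0 t=1 v=6: → [1,7); WM=-2
i=1 t=5 v=1: → [1,11); WM=2
i=2 t=5 v=9: → [1,11); WM=2
i=3 t=10 v=8: → [1,16); WM=7
i=4 t=8 v=7: → [1,16); WM=7
i=5 t=22 v=3: → [22,28); WM=19
i=6 t=17 v=3: → [17,28); WM=19
i=7 t=22 v=3: → [17,28); WM=19
i=8 t=3 v=1: DROP (t<19-4); WM=19

8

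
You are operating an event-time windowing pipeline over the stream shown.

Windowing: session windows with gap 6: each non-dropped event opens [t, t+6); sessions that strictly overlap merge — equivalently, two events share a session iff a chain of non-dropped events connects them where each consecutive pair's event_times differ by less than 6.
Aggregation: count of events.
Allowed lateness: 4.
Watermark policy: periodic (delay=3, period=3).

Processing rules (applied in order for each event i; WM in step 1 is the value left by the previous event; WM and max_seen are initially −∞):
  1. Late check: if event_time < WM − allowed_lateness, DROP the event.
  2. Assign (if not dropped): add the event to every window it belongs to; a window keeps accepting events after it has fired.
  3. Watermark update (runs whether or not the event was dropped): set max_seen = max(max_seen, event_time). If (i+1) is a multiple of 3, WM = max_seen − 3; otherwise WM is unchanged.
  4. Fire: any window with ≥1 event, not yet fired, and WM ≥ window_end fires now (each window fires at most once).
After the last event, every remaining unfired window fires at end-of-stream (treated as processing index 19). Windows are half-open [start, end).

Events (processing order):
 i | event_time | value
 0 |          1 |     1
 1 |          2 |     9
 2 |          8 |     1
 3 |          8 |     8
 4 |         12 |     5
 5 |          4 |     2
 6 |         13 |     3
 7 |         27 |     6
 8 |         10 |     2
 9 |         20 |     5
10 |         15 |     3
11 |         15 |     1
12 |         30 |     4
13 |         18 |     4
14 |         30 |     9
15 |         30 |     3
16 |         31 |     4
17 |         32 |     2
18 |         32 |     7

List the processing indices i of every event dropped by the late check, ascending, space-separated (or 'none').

i=0 t=1 v=1: → [1,7); WM=−∞
i=1 t=2 v=9: → [1,8); WM=−∞
i=2 t=8 v=1: → [8,14); WM=5
i=3 t=8 v=8: → [8,14); WM=5
i=4 t=12 v=5: → [8,18); WM=5
i=5 t=4 v=2: → [1,18); WM=9
i=6 t=13 v=3: → [1,19); WM=9
i=7 t=27 v=6: → [27,33); WM=9
i=8 t=10 v=2: → [1,19); WM=24
i=9 t=20 v=5: → [20,26); WM=24
i=10 t=15 v=3: DROP (t<24-4); WM=24
i=11 t=15 v=1: DROP (t<24-4); WM=24
i=12 t=30 v=4: → [27,36); WM=24
i=13 t=18 v=4: DROP (t<24-4); WM=24
i=14 t=30 v=9: → [27,36); WM=27
i=15 t=30 v=3: → [27,36); WM=27
i=16 t=31 v=4: → [27,37); WM=27
i=17 t=32 v=2: → [27,38); WM=29
i=18 t=32 v=7: → [27,38); WM=29

10 11 13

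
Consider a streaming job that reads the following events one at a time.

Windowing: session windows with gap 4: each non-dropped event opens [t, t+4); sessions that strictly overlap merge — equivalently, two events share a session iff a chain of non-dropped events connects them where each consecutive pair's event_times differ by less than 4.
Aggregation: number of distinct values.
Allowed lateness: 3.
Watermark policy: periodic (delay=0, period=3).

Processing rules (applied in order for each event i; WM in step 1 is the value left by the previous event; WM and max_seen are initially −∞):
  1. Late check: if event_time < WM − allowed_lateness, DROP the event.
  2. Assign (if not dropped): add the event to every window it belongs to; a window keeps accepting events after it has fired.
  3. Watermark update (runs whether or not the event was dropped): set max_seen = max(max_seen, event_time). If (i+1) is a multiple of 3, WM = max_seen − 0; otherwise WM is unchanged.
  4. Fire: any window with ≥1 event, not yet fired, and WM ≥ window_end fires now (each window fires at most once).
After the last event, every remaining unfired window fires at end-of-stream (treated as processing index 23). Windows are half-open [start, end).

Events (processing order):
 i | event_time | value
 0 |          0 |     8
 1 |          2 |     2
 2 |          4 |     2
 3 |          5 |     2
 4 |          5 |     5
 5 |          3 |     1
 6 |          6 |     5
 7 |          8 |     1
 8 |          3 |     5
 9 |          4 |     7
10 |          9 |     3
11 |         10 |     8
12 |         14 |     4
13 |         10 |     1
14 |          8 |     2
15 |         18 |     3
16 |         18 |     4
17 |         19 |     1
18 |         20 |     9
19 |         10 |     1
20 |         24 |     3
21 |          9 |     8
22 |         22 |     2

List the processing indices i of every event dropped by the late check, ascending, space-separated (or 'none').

i=0 t=0 v=8: → [0,4); WM=−∞
i=1 t=2 v=2: → [0,6); WM=−∞
i=2 t=4 v=2: → [0,8); WM=4
i=3 t=5 v=2: → [0,9); WM=4
i=4 t=5 v=5: → [0,9); WM=4
i=5 t=3 v=1: → [0,9); WM=5
i=6 t=6 v=5: → [0,10); WM=5
i=7 t=8 v=1: → [0,12); WM=5
i=8 t=3 v=5: → [0,12); WM=8
i=9 t=4 v=7: DROP (t<8-3); WM=8
i=10 t=9 v=3: → [0,13); WM=8
i=11 t=10 v=8: → [0,14); WM=10
i=12 t=14 v=4: → [14,18); WM=10
i=13 t=10 v=1: → [0,14); WM=10
i=14 t=8 v=2: → [0,14); WM=14
i=15 t=18 v=3: → [18,22); WM=14
i=16 t=18 v=4: → [18,22); WM=14
i=17 t=19 v=1: → [18,23); WM=19
i=18 t=20 v=9: → [18,24); WM=19
i=19 t=10 v=1: DROP (t<19-3); WM=19
i=20 t=24 v=3: → [24,28); WM=24
i=21 t=9 v=8: DROP (t<24-3); WM=24
i=22 t=22 v=2: → [18,28); WM=24

9 19 21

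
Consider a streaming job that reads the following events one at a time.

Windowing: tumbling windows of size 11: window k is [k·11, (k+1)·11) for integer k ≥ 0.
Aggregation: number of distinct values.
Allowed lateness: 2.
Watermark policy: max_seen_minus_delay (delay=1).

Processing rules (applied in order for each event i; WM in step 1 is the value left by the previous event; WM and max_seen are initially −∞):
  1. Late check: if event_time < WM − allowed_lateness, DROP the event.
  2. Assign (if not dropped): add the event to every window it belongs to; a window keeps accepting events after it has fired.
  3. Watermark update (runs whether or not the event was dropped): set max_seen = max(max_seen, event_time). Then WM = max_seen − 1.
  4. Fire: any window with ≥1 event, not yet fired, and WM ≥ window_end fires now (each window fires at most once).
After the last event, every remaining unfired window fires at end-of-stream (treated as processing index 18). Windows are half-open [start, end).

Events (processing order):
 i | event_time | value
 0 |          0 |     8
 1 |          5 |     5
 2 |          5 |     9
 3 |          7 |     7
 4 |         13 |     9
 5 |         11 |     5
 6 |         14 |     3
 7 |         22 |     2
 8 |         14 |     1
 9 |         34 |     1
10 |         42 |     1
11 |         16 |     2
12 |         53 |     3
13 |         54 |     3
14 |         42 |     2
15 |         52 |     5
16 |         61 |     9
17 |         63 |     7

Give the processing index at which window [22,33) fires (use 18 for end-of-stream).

i=0 t=0 v=8: → [0,11); WM=-1
i=1 t=5 v=5: → [0,11); WM=4
i=2 t=5 v=9: → [0,11); WM=4
i=3 t=7 v=7: → [0,11); WM=6
i=4 t=13 v=9: → [11,22); WM=12; [0,11) fires=4
i=5 t=11 v=5: → [11,22); WM=12
i=6 t=14 v=3: → [11,22); WM=13
i=7 t=22 v=2: → [22,33); WM=21
i=8 t=14 v=1: DROP (t<21-2); WM=21
i=9 t=34 v=1: → [33,44); WM=33; [11,22) fires=3 [22,33) fires=1
i=10 t=42 v=1: → [33,44); WM=41
i=11 t=16 v=2: DROP (t<41-2); WM=41
i=12 t=53 v=3: → [44,55); WM=52; [33,44) fires=1
i=13 t=54 v=3: → [44,55); WM=53
i=14 t=42 v=2: DROP (t<53-2); WM=53
i=15 t=52 v=5: → [44,55); WM=53
i=16 t=61 v=9: → [55,66); WM=60; [44,55) fires=2
i=17 t=63 v=7: → [55,66); WM=62

9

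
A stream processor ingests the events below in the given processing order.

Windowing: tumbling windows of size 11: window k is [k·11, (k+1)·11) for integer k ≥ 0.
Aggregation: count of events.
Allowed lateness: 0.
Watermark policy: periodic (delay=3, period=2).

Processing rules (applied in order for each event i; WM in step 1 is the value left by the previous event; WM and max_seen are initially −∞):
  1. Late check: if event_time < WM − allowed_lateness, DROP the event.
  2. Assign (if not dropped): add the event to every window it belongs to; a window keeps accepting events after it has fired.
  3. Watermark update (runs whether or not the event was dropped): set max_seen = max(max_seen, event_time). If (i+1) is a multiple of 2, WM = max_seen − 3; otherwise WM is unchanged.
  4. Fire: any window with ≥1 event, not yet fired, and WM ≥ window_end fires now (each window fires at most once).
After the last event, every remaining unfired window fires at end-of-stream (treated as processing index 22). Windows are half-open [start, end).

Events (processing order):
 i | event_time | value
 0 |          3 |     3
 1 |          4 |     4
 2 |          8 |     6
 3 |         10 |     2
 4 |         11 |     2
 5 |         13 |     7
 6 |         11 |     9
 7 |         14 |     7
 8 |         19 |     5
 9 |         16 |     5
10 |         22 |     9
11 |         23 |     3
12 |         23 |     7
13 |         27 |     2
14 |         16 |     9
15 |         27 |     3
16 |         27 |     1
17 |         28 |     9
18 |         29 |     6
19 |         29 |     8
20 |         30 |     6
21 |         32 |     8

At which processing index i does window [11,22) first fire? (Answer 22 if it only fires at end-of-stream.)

i=0 t=3 v=3: → [0,11); WM=−∞
i=1 t=4 v=4: → [0,11); WM=1
i=2 t=8 v=6: → [0,11); WM=1
i=3 t=10 v=2: → [0,11); WM=7
i=4 t=11 v=2: → [11,22); WM=7
i=5 t=13 v=7: → [11,22); WM=10
i=6 t=11 v=9: → [11,22); WM=10
i=7 t=14 v=7: → [11,22); WM=11; [0,11) fires=4
i=8 t=19 v=5: → [11,22); WM=11
i=9 t=16 v=5: → [11,22); WM=16
i=10 t=22 v=9: → [22,33); WM=16
i=11 t=23 v=3: → [22,33); WM=20
i=12 t=23 v=7: → [22,33); WM=20
i=13 t=27 v=2: → [22,33); WM=24; [11,22) fires=6
i=14 t=16 v=9: DROP (t<24-0); WM=24
i=15 t=27 v=3: → [22,33); WM=24
i=16 t=27 v=1: → [22,33); WM=24
i=17 t=28 v=9: → [22,33); WM=25
i=18 t=29 v=6: → [22,33); WM=25
i=19 t=29 v=8: → [22,33); WM=26
i=20 t=30 v=6: → [22,33); WM=26
i=21 t=32 v=8: → [22,33); WM=29

13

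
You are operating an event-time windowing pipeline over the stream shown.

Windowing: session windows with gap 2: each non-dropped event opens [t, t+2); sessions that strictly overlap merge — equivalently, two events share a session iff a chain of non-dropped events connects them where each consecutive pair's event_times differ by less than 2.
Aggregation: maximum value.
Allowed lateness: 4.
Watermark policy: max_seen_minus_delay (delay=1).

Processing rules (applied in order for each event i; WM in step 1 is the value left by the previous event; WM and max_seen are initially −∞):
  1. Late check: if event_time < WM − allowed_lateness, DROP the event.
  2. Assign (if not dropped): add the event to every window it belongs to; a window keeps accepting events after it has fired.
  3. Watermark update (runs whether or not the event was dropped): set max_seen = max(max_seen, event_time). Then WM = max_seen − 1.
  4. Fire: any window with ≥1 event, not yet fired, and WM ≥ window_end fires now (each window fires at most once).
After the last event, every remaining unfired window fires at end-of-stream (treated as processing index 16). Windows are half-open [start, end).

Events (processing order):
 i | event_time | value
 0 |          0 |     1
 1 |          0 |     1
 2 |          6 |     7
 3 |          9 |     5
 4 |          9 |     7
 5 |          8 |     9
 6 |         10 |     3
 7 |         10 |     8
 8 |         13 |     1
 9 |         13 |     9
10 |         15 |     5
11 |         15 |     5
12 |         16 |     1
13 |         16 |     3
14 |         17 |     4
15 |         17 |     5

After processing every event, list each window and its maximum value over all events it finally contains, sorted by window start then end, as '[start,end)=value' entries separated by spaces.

[0,2)=1 [6,8)=7 [8,12)=9 [13,15)=9 [15,19)=5

i=0 t=0 v=1: → [0,2); WM=-1
i=1 t=0 v=1: → [0,2); WM=-1
i=2 t=6 v=7: → [6,8); WM=5
i=3 t=9 v=5: → [9,11); WM=8
i=4 t=9 v=7: → [9,11); WM=8
i=5 t=8 v=9: → [8,11); WM=8
i=6 t=10 v=3: → [8,12); WM=9
i=7 t=10 v=8: → [8,12); WM=9
i=8 t=13 v=1: → [13,15); WM=12
i=9 t=13 v=9: → [13,15); WM=12
i=10 t=15 v=5: → [15,17); WM=14
i=11 t=15 v=5: → [15,17); WM=14
i=12 t=16 v=1: → [15,18); WM=15
i=13 t=16 v=3: → [15,18); WM=15
i=14 t=17 v=4: → [15,19); WM=16
i=15 t=17 v=5: → [15,19); WM=16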